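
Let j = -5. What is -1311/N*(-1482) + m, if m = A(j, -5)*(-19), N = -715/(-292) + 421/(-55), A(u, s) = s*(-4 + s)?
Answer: -10424830035/27869 ≈ -3.7407e+5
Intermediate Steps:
N = -83607/16060 (N = -715*(-1/292) + 421*(-1/55) = 715/292 - 421/55 = -83607/16060 ≈ -5.2059)
m = -855 (m = -5*(-4 - 5)*(-19) = -5*(-9)*(-19) = 45*(-19) = -855)
-1311/N*(-1482) + m = -1311/(-83607/16060)*(-1482) - 855 = -1311*(-16060/83607)*(-1482) - 855 = (7018220/27869)*(-1482) - 855 = -10401002040/27869 - 855 = -10424830035/27869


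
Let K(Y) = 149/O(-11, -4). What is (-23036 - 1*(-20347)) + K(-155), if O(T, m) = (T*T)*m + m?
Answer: -1312381/488 ≈ -2689.3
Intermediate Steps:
O(T, m) = m + m*T² (O(T, m) = T²*m + m = m*T² + m = m + m*T²)
K(Y) = -149/488 (K(Y) = 149/((-4*(1 + (-11)²))) = 149/((-4*(1 + 121))) = 149/((-4*122)) = 149/(-488) = 149*(-1/488) = -149/488)
(-23036 - 1*(-20347)) + K(-155) = (-23036 - 1*(-20347)) - 149/488 = (-23036 + 20347) - 149/488 = -2689 - 149/488 = -1312381/488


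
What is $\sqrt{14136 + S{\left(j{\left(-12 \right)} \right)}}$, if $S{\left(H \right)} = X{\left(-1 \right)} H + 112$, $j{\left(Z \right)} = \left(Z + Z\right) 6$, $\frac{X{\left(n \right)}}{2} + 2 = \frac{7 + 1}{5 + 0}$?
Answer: $\frac{2 \sqrt{89770}}{5} \approx 119.85$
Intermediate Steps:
$X{\left(n \right)} = - \frac{4}{5}$ ($X{\left(n \right)} = -4 + 2 \frac{7 + 1}{5 + 0} = -4 + 2 \cdot \frac{8}{5} = -4 + \frac{16}{5} = - \frac{4}{5}$)
$j{\left(Z \right)} = 12 Z$ ($j{\left(Z \right)} = 2 Z 6 = 12 Z$)
$S{\left(H \right)} = 112 - \frac{4 H}{5}$ ($S{\left(H \right)} = - \frac{4 H}{5} + 112 = 112 - \frac{4 H}{5}$)
$\sqrt{14136 + S{\left(j{\left(-12 \right)} \right)}} = \sqrt{14136 - \left(-112 + \frac{4 \cdot 12 \left(-12\right)}{5}\right)} = \sqrt{14136 + \left(112 - - \frac{576}{5}\right)} = \sqrt{14136 + \left(112 + \frac{576}{5}\right)} = \sqrt{14136 + \frac{1136}{5}} = \sqrt{\frac{71816}{5}} = \frac{2 \sqrt{89770}}{5}$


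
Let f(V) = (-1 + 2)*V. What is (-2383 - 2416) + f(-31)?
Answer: -4830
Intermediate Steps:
f(V) = V (f(V) = 1*V = V)
(-2383 - 2416) + f(-31) = (-2383 - 2416) - 31 = -4799 - 31 = -4830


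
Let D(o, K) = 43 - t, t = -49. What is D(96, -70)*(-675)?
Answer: -62100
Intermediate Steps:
D(o, K) = 92 (D(o, K) = 43 - 1*(-49) = 43 + 49 = 92)
D(96, -70)*(-675) = 92*(-675) = -62100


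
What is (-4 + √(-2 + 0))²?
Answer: (4 - I*√2)² ≈ 14.0 - 11.314*I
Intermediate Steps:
(-4 + √(-2 + 0))² = (-4 + √(-2))² = (-4 + I*√2)²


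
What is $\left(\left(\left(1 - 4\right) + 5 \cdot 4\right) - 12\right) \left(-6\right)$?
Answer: $-30$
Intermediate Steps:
$\left(\left(\left(1 - 4\right) + 5 \cdot 4\right) - 12\right) \left(-6\right) = \left(\left(-3 + 20\right) - 12\right) \left(-6\right) = \left(17 - 12\right) \left(-6\right) = 5 \left(-6\right) = -30$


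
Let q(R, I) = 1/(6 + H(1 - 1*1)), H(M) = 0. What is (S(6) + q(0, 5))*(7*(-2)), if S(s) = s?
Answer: -259/3 ≈ -86.333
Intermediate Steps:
q(R, I) = ⅙ (q(R, I) = 1/(6 + 0) = 1/6 = ⅙)
(S(6) + q(0, 5))*(7*(-2)) = (6 + ⅙)*(7*(-2)) = (37/6)*(-14) = -259/3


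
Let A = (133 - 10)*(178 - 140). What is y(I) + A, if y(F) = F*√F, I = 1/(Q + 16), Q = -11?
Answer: 4674 + √5/25 ≈ 4674.1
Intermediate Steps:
I = ⅕ (I = 1/(-11 + 16) = 1/5 = ⅕ ≈ 0.20000)
y(F) = F^(3/2)
A = 4674 (A = 123*38 = 4674)
y(I) + A = (⅕)^(3/2) + 4674 = √5/25 + 4674 = 4674 + √5/25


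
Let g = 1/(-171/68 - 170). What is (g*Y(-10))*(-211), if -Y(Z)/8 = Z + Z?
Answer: 2295680/11731 ≈ 195.69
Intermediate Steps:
Y(Z) = -16*Z (Y(Z) = -8*(Z + Z) = -16*Z)
g = -68/11731 (g = 1/(-171*1/68 - 170) = 1/(-171/68 - 170) = 1/(-11731/68) = -68/11731 ≈ -0.0057966)
(g*Y(-10))*(-211) = -(-1088)*(-10)/11731*(-211) = -68/11731*160*(-211) = -10880/11731*(-211) = 2295680/11731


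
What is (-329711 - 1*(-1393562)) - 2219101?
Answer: -1155250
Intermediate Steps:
(-329711 - 1*(-1393562)) - 2219101 = (-329711 + 1393562) - 2219101 = 1063851 - 2219101 = -1155250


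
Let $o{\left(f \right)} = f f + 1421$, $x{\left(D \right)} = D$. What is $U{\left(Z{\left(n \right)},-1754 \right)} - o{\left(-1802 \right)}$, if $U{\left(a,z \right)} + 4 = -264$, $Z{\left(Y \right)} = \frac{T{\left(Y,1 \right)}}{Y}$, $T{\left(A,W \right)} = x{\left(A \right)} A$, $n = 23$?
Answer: $-3248893$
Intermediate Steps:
$T{\left(A,W \right)} = A^{2}$ ($T{\left(A,W \right)} = A A = A^{2}$)
$Z{\left(Y \right)} = Y$ ($Z{\left(Y \right)} = \frac{Y^{2}}{Y} = Y$)
$o{\left(f \right)} = 1421 + f^{2}$ ($o{\left(f \right)} = f^{2} + 1421 = 1421 + f^{2}$)
$U{\left(a,z \right)} = -268$ ($U{\left(a,z \right)} = -4 - 264 = -268$)
$U{\left(Z{\left(n \right)},-1754 \right)} - o{\left(-1802 \right)} = -268 - \left(1421 + \left(-1802\right)^{2}\right) = -268 - \left(1421 + 3247204\right) = -268 - 3248625 = -3248893$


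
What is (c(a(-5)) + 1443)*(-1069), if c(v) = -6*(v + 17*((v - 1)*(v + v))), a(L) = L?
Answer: 4967643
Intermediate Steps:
c(v) = -6*v - 204*v*(-1 + v) (c(v) = -6*(v + 17*((-1 + v)*(2*v))) = -6*(v + 17*(2*v*(-1 + v))) = -6*(v + 34*v*(-1 + v)) = -6*v - 204*v*(-1 + v))
(c(a(-5)) + 1443)*(-1069) = (6*(-5)*(33 - 34*(-5)) + 1443)*(-1069) = (6*(-5)*(33 + 170) + 1443)*(-1069) = (6*(-5)*203 + 1443)*(-1069) = (-6090 + 1443)*(-1069) = -4647*(-1069) = 4967643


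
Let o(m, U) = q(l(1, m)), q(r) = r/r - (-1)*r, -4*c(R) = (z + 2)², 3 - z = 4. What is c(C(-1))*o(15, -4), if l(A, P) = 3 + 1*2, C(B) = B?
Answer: -3/2 ≈ -1.5000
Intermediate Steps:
z = -1 (z = 3 - 1*4 = 3 - 4 = -1)
l(A, P) = 5 (l(A, P) = 3 + 2 = 5)
c(R) = -¼ (c(R) = -(-1 + 2)²/4 = -¼*1² = -¼*1 = -¼)
q(r) = 1 + r
o(m, U) = 6 (o(m, U) = 1 + 5 = 6)
c(C(-1))*o(15, -4) = -¼*6 = -3/2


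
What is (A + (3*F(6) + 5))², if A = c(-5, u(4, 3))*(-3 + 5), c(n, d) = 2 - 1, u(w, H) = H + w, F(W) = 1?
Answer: 100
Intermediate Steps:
c(n, d) = 1
A = 2 (A = 1*(-3 + 5) = 1*2 = 2)
(A + (3*F(6) + 5))² = (2 + (3*1 + 5))² = (2 + (3 + 5))² = (2 + 8)² = 10² = 100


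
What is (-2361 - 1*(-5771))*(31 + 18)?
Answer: 167090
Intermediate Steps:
(-2361 - 1*(-5771))*(31 + 18) = (-2361 + 5771)*49 = 3410*49 = 167090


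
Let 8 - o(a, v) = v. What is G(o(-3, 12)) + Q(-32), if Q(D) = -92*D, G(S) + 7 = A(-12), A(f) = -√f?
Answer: 2937 - 2*I*√3 ≈ 2937.0 - 3.4641*I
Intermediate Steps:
o(a, v) = 8 - v
G(S) = -7 - 2*I*√3 (G(S) = -7 - √(-12) = -7 - 2*I*√3)
G(o(-3, 12)) + Q(-32) = (-7 - 2*I*√3) - 92*(-32) = (-7 - 2*I*√3) + 2944 = 2937 - 2*I*√3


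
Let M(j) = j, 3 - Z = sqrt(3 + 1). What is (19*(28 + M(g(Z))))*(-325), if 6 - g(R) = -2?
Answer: -222300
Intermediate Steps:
Z = 1 (Z = 3 - sqrt(3 + 1) = 3 - sqrt(4) = 3 - 1*2 = 3 - 2 = 1)
g(R) = 8 (g(R) = 6 - 1*(-2) = 6 + 2 = 8)
(19*(28 + M(g(Z))))*(-325) = (19*(28 + 8))*(-325) = (19*36)*(-325) = 684*(-325) = -222300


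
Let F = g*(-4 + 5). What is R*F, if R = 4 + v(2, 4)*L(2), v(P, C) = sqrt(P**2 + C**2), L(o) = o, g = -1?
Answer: -4 - 4*sqrt(5) ≈ -12.944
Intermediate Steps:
F = -1 (F = -(-4 + 5) = -1*1 = -1)
v(P, C) = sqrt(C**2 + P**2)
R = 4 + 4*sqrt(5) (R = 4 + sqrt(4**2 + 2**2)*2 = 4 + sqrt(16 + 4)*2 = 4 + sqrt(20)*2 = 4 + (2*sqrt(5))*2 = 4 + 4*sqrt(5) ≈ 12.944)
R*F = (4 + 4*sqrt(5))*(-1) = -4 - 4*sqrt(5)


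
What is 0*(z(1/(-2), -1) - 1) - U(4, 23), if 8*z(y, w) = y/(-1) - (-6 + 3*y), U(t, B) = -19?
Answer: 19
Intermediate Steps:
z(y, w) = 3/4 - y/2 (z(y, w) = (y/(-1) - (-6 + 3*y))/8 = (y*(-1) - 3*(-2 + y))/8 = (-y + (6 - 3*y))/8 = (6 - 4*y)/8 = 3/4 - y/2)
0*(z(1/(-2), -1) - 1) - U(4, 23) = 0*((3/4 - 1/2/(-2)) - 1) - 1*(-19) = 0*((3/4 - 1/2*(-1/2)) - 1) + 19 = 0*((3/4 + 1/4) - 1) + 19 = 0*(1 - 1) + 19 = 0*0 + 19 = 0 + 19 = 19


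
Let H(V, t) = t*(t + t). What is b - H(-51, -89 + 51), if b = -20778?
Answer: -23666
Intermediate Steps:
H(V, t) = 2*t**2 (H(V, t) = t*(2*t) = 2*t**2)
b - H(-51, -89 + 51) = -20778 - 2*(-89 + 51)**2 = -20778 - 2*(-38)**2 = -20778 - 2*1444 = -20778 - 1*2888 = -20778 - 2888 = -23666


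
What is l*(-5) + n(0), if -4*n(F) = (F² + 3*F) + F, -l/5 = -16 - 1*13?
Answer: -725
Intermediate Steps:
l = 145 (l = -5*(-16 - 1*13) = -5*(-16 - 13) = -5*(-29) = 145)
n(F) = -F - F²/4 (n(F) = -((F² + 3*F) + F)/4 = -(F² + 4*F)/4 = -F - F²/4)
l*(-5) + n(0) = 145*(-5) - ¼*0*(4 + 0) = -725 - ¼*0*4 = -725 + 0 = -725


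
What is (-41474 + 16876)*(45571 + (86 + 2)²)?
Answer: -1311442370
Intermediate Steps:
(-41474 + 16876)*(45571 + (86 + 2)²) = -24598*(45571 + 88²) = -24598*(45571 + 7744) = -24598*53315 = -1311442370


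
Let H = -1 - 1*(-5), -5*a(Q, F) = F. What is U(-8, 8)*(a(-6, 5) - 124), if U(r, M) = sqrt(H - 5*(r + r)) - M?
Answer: 1000 - 250*sqrt(21) ≈ -145.64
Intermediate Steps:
a(Q, F) = -F/5
H = 4 (H = -1 + 5 = 4)
U(r, M) = sqrt(4 - 10*r) - M (U(r, M) = sqrt(4 - 5*(r + r)) - M = sqrt(4 - 10*r) - M)
U(-8, 8)*(a(-6, 5) - 124) = (sqrt(4 - 10*(-8)) - 1*8)*(-1/5*5 - 124) = (sqrt(4 + 80) - 8)*(-1 - 124) = (sqrt(84) - 8)*(-125) = (2*sqrt(21) - 8)*(-125) = (-8 + 2*sqrt(21))*(-125) = 1000 - 250*sqrt(21)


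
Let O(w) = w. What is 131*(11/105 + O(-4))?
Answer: -53579/105 ≈ -510.28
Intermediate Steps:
131*(11/105 + O(-4)) = 131*(11/105 - 4) = 131*(-409/105) = -53579/105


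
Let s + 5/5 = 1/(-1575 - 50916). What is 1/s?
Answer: -52491/52492 ≈ -0.99998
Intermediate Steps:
s = -52492/52491 (s = -1 + 1/(-1575 - 50916) = -1 + 1/(-52491) = -1 - 1/52491 = -52492/52491 ≈ -1.0000)
1/s = 1/(-52492/52491) = -52491/52492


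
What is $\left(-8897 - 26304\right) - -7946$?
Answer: $-27255$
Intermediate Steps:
$\left(-8897 - 26304\right) - -7946 = -35201 + \left(-4497 + 12443\right) = -35201 + 7946 = -27255$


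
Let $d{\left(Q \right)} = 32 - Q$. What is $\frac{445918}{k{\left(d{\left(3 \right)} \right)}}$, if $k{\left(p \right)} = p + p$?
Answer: $\frac{222959}{29} \approx 7688.2$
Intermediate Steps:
$k{\left(p \right)} = 2 p$
$\frac{445918}{k{\left(d{\left(3 \right)} \right)}} = \frac{445918}{2 \left(32 - 3\right)} = \frac{445918}{2 \cdot 29} = \frac{445918}{58} = 445918 \cdot \frac{1}{58} = \frac{222959}{29}$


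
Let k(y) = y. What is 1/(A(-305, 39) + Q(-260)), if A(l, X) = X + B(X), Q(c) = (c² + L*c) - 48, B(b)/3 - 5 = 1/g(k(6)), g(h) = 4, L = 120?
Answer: 4/145627 ≈ 2.7467e-5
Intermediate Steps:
B(b) = 63/4 (B(b) = 15 + 3/4 = 15 + 3*(¼) = 15 + ¾ = 63/4)
Q(c) = -48 + c² + 120*c (Q(c) = (c² + 120*c) - 48 = -48 + c² + 120*c)
A(l, X) = 63/4 + X (A(l, X) = X + 63/4 = 63/4 + X)
1/(A(-305, 39) + Q(-260)) = 1/((63/4 + 39) + (-48 + (-260)² + 120*(-260))) = 1/(219/4 + (-48 + 67600 - 31200)) = 1/(219/4 + 36352) = 1/(145627/4) = 4/145627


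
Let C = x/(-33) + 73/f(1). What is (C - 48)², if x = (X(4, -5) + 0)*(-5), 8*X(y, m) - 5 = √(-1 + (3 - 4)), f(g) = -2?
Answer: 496532039/69696 - 111415*I*√2/34848 ≈ 7124.3 - 4.5215*I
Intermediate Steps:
X(y, m) = 5/8 + I*√2/8 (X(y, m) = 5/8 + √(-1 + (3 - 4))/8 = 5/8 + √(-1 - 1)/8 = 5/8 + √(-2)/8 = 5/8 + (I*√2)/8 = 5/8 + I*√2/8)
x = -25/8 - 5*I*√2/8 (x = ((5/8 + I*√2/8) + 0)*(-5) = (5/8 + I*√2/8)*(-5) = -25/8 - 5*I*√2/8 ≈ -3.125 - 0.88388*I)
C = -9611/264 + 5*I*√2/264 (C = (-25/8 - 5*I*√2/8)/(-33) + 73/(-2) = (-25/8 - 5*I*√2/8)*(-1/33) + 73*(-½) = (25/264 + 5*I*√2/264) - 73/2 = -9611/264 + 5*I*√2/264 ≈ -36.405 + 0.026784*I)
(C - 48)² = ((-9611/264 + 5*I*√2/264) - 48)² = (-22283/264 + 5*I*√2/264)²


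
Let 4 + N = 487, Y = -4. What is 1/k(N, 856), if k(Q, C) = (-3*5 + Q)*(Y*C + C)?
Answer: -1/1201824 ≈ -8.3207e-7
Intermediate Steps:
N = 483 (N = -4 + 487 = 483)
k(Q, C) = -3*C*(-15 + Q) (k(Q, C) = (-3*5 + Q)*(-4*C + C) = (-15 + Q)*(-3*C) = -3*C*(-15 + Q))
1/k(N, 856) = 1/(3*856*(15 - 1*483)) = 1/(3*856*(15 - 483)) = 1/(3*856*(-468)) = 1/(-1201824) = -1/1201824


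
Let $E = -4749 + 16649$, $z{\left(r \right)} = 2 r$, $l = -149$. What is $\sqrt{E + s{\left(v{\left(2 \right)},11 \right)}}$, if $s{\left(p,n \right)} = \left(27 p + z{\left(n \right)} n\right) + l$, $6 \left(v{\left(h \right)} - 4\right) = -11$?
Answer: $\frac{\sqrt{48206}}{2} \approx 109.78$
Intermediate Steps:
$v{\left(h \right)} = \frac{13}{6}$ ($v{\left(h \right)} = 4 + \frac{1}{6} \left(-11\right) = 4 - \frac{11}{6} = \frac{13}{6}$)
$s{\left(p,n \right)} = -149 + 2 n^{2} + 27 p$ ($s{\left(p,n \right)} = \left(27 p + 2 n n\right) - 149 = \left(27 p + 2 n^{2}\right) - 149 = \left(2 n^{2} + 27 p\right) - 149 = -149 + 2 n^{2} + 27 p$)
$E = 11900$
$\sqrt{E + s{\left(v{\left(2 \right)},11 \right)}} = \sqrt{11900 + \left(-149 + 2 \cdot 11^{2} + 27 \cdot \frac{13}{6}\right)} = \sqrt{11900 + \left(-149 + 2 \cdot 121 + \frac{117}{2}\right)} = \sqrt{11900 + \left(-149 + 242 + \frac{117}{2}\right)} = \sqrt{11900 + \frac{303}{2}} = \sqrt{\frac{24103}{2}} = \frac{\sqrt{48206}}{2}$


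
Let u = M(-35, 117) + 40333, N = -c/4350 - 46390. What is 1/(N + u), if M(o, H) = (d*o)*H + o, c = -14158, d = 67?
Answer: -2175/609986896 ≈ -3.5656e-6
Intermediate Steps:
M(o, H) = o + 67*H*o (M(o, H) = (67*o)*H + o = 67*H*o + o = o + 67*H*o)
N = -100891171/2175 (N = -1*(-14158)/4350 - 46390 = 14158*(1/4350) - 46390 = 7079/2175 - 46390 = -100891171/2175 ≈ -46387.)
u = -234067 (u = -35*(1 + 67*117) + 40333 = -35*(1 + 7839) + 40333 = -35*7840 + 40333 = -274400 + 40333 = -234067)
1/(N + u) = 1/(-100891171/2175 - 234067) = 1/(-609986896/2175) = -2175/609986896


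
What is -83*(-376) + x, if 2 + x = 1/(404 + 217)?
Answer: 19378927/621 ≈ 31206.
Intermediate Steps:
x = -1241/621 (x = -2 + 1/(404 + 217) = -2 + 1/621 = -1241/621 ≈ -1.9984)
-83*(-376) + x = -83*(-376) - 1241/621 = 31208 - 1241/621 = 19378927/621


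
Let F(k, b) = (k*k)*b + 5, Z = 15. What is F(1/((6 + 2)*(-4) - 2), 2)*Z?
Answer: 43365/578 ≈ 75.026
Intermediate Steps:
F(k, b) = 5 + b*k² (F(k, b) = k²*b + 5 = b*k² + 5 = 5 + b*k²)
F(1/((6 + 2)*(-4) - 2), 2)*Z = (5 + 2*(1/((6 + 2)*(-4) - 2))²)*15 = (5 + 2*(1/(8*(-4) - 2))²)*15 = (5 + 2*(1/(-32 - 2))²)*15 = (5 + 2*(1/(-34))²)*15 = (5 + 2*(-1/34)²)*15 = (5 + 2*(1/1156))*15 = (5 + 1/578)*15 = (2891/578)*15 = 43365/578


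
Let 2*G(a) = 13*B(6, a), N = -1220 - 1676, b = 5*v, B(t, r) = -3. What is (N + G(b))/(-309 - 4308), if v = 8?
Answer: 5831/9234 ≈ 0.63147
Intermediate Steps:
b = 40 (b = 5*8 = 40)
N = -2896
G(a) = -39/2 (G(a) = (13*(-3))/2 = (½)*(-39) = -39/2)
(N + G(b))/(-309 - 4308) = (-2896 - 39/2)/(-309 - 4308) = -5831/2/(-4617) = -5831/2*(-1/4617) = 5831/9234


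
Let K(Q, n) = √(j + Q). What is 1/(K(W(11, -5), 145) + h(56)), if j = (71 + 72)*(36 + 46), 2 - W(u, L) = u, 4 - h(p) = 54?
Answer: 50/9217 + √11717/9217 ≈ 0.017169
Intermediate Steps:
h(p) = -50 (h(p) = 4 - 1*54 = 4 - 54 = -50)
W(u, L) = 2 - u
j = 11726 (j = 143*82 = 11726)
K(Q, n) = √(11726 + Q)
1/(K(W(11, -5), 145) + h(56)) = 1/(√(11726 + (2 - 1*11)) - 50) = 1/(√(11726 + (2 - 11)) - 50) = 1/(√(11726 - 9) - 50) = 1/(√11717 - 50) = 1/(-50 + √11717)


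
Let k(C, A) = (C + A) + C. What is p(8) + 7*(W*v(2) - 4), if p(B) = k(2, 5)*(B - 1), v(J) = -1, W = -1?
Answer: 42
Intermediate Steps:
k(C, A) = A + 2*C (k(C, A) = (A + C) + C = A + 2*C)
p(B) = -9 + 9*B (p(B) = (5 + 2*2)*(B - 1) = (5 + 4)*(-1 + B) = 9*(-1 + B) = -9 + 9*B)
p(8) + 7*(W*v(2) - 4) = (-9 + 9*8) + 7*(-1*(-1) - 4) = (-9 + 72) + 7*(1 - 4) = 63 + 7*(-3) = 63 - 21 = 42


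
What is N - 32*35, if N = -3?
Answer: -1123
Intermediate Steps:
N - 32*35 = -3 - 32*35 = -3 - 1120 = -1123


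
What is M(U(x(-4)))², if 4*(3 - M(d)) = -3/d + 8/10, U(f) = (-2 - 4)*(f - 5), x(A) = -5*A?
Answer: 4489/576 ≈ 7.7934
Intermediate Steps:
U(f) = 30 - 6*f (U(f) = -6*(-5 + f) = 30 - 6*f)
M(d) = 14/5 + 3/(4*d) (M(d) = 3 - (-3/d + 8/10)/4 = 3 - (-3/d + 8*(⅒))/4 = 3 - (-3/d + ⅘)/4 = 3 - (⅘ - 3/d)/4 = 3 + (-⅕ + 3/(4*d)) = 14/5 + 3/(4*d))
M(U(x(-4)))² = ((15 + 56*(30 - (-30)*(-4)))/(20*(30 - (-30)*(-4))))² = ((15 + 56*(30 - 6*20))/(20*(30 - 6*20)))² = ((15 + 56*(30 - 120))/(20*(30 - 120)))² = ((1/20)*(15 + 56*(-90))/(-90))² = ((1/20)*(-1/90)*(15 - 5040))² = ((1/20)*(-1/90)*(-5025))² = (67/24)² = 4489/576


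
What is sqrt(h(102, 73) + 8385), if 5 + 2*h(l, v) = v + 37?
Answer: 75*sqrt(6)/2 ≈ 91.856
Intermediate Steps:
h(l, v) = 16 + v/2 (h(l, v) = -5/2 + (v + 37)/2 = -5/2 + (37 + v)/2 = -5/2 + (37/2 + v/2) = 16 + v/2)
sqrt(h(102, 73) + 8385) = sqrt((16 + (1/2)*73) + 8385) = sqrt((16 + 73/2) + 8385) = sqrt(105/2 + 8385) = sqrt(16875/2) = 75*sqrt(6)/2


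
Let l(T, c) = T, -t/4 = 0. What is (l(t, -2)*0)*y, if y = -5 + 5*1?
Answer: 0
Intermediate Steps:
t = 0 (t = -4*0 = 0)
y = 0 (y = -5 + 5 = 0)
(l(t, -2)*0)*y = (0*0)*0 = 0*0 = 0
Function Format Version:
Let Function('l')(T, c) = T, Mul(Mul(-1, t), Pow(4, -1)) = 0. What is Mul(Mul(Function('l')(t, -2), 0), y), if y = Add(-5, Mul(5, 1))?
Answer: 0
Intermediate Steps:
t = 0 (t = Mul(-4, 0) = 0)
y = 0 (y = Add(-5, 5) = 0)
Mul(Mul(Function('l')(t, -2), 0), y) = Mul(Mul(0, 0), 0) = Mul(0, 0) = 0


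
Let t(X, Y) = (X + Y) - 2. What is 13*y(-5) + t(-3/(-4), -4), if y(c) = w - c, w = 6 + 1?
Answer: 603/4 ≈ 150.75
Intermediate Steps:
t(X, Y) = -2 + X + Y
w = 7
y(c) = 7 - c
13*y(-5) + t(-3/(-4), -4) = 13*(7 - 1*(-5)) + (-2 - 3/(-4) - 4) = 13*(7 + 5) + (-2 - 3*(-¼) - 4) = 13*12 + (-2 + ¾ - 4) = 156 - 21/4 = 603/4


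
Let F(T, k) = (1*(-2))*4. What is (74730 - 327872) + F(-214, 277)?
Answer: -253150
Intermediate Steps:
F(T, k) = -8 (F(T, k) = -2*4 = -8)
(74730 - 327872) + F(-214, 277) = (74730 - 327872) - 8 = -253142 - 8 = -253150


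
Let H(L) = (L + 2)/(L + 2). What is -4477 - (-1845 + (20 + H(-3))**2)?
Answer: -3073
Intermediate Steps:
H(L) = 1 (H(L) = (2 + L)/(2 + L) = 1)
-4477 - (-1845 + (20 + H(-3))**2) = -4477 - (-1845 + (20 + 1)**2) = -4477 - (-1845 + 21**2) = -4477 - (-1845 + 441) = -4477 - 1*(-1404) = -4477 + 1404 = -3073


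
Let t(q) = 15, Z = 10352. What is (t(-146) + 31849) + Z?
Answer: 42216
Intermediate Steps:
(t(-146) + 31849) + Z = (15 + 31849) + 10352 = 31864 + 10352 = 42216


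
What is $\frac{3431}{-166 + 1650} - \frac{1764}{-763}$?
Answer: $\frac{747947}{161756} \approx 4.6239$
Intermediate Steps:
$\frac{3431}{-166 + 1650} - \frac{1764}{-763} = \frac{3431}{1484} - - \frac{252}{109} = 3431 \cdot \frac{1}{1484} + \frac{252}{109} = \frac{3431}{1484} + \frac{252}{109} = \frac{747947}{161756}$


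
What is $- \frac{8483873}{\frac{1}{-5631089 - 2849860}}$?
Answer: $71951294235477$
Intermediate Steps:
$- \frac{8483873}{\frac{1}{-5631089 - 2849860}} = - \frac{8483873}{\frac{1}{-8480949}} = - \frac{8483873}{- \frac{1}{8480949}} = \left(-8483873\right) \left(-8480949\right) = 71951294235477$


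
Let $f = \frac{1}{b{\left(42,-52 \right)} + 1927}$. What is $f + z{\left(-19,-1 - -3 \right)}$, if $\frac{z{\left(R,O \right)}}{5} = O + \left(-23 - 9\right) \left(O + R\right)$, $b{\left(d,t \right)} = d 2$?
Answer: $\frac{5490031}{2011} \approx 2730.0$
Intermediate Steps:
$b{\left(d,t \right)} = 2 d$
$z{\left(R,O \right)} = - 160 R - 155 O$ ($z{\left(R,O \right)} = 5 \left(O + \left(-23 - 9\right) \left(O + R\right)\right) = 5 \left(O - 32 \left(O + R\right)\right) = 5 \left(O - \left(32 O + 32 R\right)\right) = 5 \left(- 32 R - 31 O\right) = - 160 R - 155 O$)
$f = \frac{1}{2011}$ ($f = \frac{1}{2 \cdot 42 + 1927} = \frac{1}{84 + 1927} = \frac{1}{2011} \approx 0.00049726$)
$f + z{\left(-19,-1 - -3 \right)} = \frac{1}{2011} - \left(-3040 + 155 \left(-1 - -3\right)\right) = \frac{1}{2011} + \left(3040 - 155 \left(-1 + 3\right)\right) = \frac{1}{2011} + \left(3040 - 310\right) = \frac{1}{2011} + 2730 = \frac{5490031}{2011}$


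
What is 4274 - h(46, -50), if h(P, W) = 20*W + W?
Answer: 5324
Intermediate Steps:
h(P, W) = 21*W
4274 - h(46, -50) = 4274 - 21*(-50) = 4274 - 1*(-1050) = 4274 + 1050 = 5324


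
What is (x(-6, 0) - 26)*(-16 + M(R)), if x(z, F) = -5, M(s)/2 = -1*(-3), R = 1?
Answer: 310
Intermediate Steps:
M(s) = 6 (M(s) = 2*(-1*(-3)) = 2*3 = 6)
(x(-6, 0) - 26)*(-16 + M(R)) = (-5 - 26)*(-16 + 6) = -31*(-10) = 310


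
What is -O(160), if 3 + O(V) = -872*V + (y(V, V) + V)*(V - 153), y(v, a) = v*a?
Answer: -40797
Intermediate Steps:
y(v, a) = a*v
O(V) = -3 - 872*V + (-153 + V)*(V + V²) (O(V) = -3 + (-872*V + (V*V + V)*(V - 153)) = -3 + (-872*V + (V² + V)*(-153 + V)) = -3 + (-872*V + (V + V²)*(-153 + V)) = -3 + (-872*V + (-153 + V)*(V + V²)) = -3 - 872*V + (-153 + V)*(V + V²))
-O(160) = -(-3 + 160³ - 1025*160 - 152*160²) = -(-3 + 4096000 - 164000 - 152*25600) = -(-3 + 4096000 - 164000 - 3891200) = -1*40797 = -40797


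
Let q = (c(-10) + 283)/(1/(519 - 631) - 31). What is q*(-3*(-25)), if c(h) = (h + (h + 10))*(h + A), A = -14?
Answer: -4393200/3473 ≈ -1265.0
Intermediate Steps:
c(h) = (-14 + h)*(10 + 2*h) (c(h) = (h + (h + 10))*(h - 14) = (h + (10 + h))*(-14 + h) = (10 + 2*h)*(-14 + h) = (-14 + h)*(10 + 2*h))
q = -58576/3473 (q = ((-140 - 18*(-10) + 2*(-10)²) + 283)/(1/(519 - 631) - 31) = ((-140 + 180 + 2*100) + 283)/(1/(-112) - 31) = ((-140 + 180 + 200) + 283)/(-1/112 - 31) = (240 + 283)/(-3473/112) = 523*(-112/3473) = -58576/3473 ≈ -16.866)
q*(-3*(-25)) = -(-175728)*(-25)/3473 = -58576/3473*75 = -4393200/3473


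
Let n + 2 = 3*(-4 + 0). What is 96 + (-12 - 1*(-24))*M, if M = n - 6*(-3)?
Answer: 144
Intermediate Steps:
n = -14 (n = -2 + 3*(-4 + 0) = -2 + 3*(-4) = -2 - 12 = -14)
M = 4 (M = -14 - 6*(-3) = -14 - 1*(-18) = -14 + 18 = 4)
96 + (-12 - 1*(-24))*M = 96 + (-12 - 1*(-24))*4 = 96 + (-12 + 24)*4 = 96 + 12*4 = 96 + 48 = 144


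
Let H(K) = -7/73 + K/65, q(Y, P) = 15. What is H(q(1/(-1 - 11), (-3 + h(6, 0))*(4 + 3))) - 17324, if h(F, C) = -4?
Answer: -16440348/949 ≈ -17324.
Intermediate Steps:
H(K) = -7/73 + K/65 (H(K) = -7*1/73 + K*(1/65) = -7/73 + K/65)
H(q(1/(-1 - 11), (-3 + h(6, 0))*(4 + 3))) - 17324 = (-7/73 + (1/65)*15) - 17324 = (-7/73 + 3/13) - 17324 = 128/949 - 17324 = -16440348/949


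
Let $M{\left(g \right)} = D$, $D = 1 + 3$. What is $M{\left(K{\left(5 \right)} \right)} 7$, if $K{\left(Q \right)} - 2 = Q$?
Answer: $28$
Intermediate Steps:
$K{\left(Q \right)} = 2 + Q$
$D = 4$
$M{\left(g \right)} = 4$
$M{\left(K{\left(5 \right)} \right)} 7 = 4 \cdot 7 = 28$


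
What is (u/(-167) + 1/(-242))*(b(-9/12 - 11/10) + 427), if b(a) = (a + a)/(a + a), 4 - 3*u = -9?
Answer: -780458/60621 ≈ -12.874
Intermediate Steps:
u = 13/3 (u = 4/3 - ⅓*(-9) = 4/3 + 3 = 13/3 ≈ 4.3333)
b(a) = 1 (b(a) = (2*a)/((2*a)) = (2*a)*(1/(2*a)) = 1)
(u/(-167) + 1/(-242))*(b(-9/12 - 11/10) + 427) = ((13/3)/(-167) + 1/(-242))*(1 + 427) = ((13/3)*(-1/167) + 1*(-1/242))*428 = (-13/501 - 1/242)*428 = -3647/121242*428 = -780458/60621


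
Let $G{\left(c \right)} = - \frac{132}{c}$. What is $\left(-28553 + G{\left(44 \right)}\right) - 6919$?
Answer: $-35475$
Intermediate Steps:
$\left(-28553 + G{\left(44 \right)}\right) - 6919 = \left(-28553 - \frac{132}{44}\right) - 6919 = \left(-28553 - 3\right) - 6919 = -28556 - 6919 = -35475$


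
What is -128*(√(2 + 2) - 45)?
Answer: 5504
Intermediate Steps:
-128*(√(2 + 2) - 45) = -128*(√4 - 45) = -128*(2 - 45) = -128*(-43) = 5504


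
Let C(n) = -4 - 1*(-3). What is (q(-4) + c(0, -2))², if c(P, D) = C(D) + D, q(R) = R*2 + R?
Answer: 225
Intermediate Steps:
C(n) = -1 (C(n) = -4 + 3 = -1)
q(R) = 3*R (q(R) = 2*R + R = 3*R)
c(P, D) = -1 + D
(q(-4) + c(0, -2))² = (3*(-4) + (-1 - 2))² = (-12 - 3)² = (-15)² = 225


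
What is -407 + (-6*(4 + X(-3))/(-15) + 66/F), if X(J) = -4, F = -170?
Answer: -34628/85 ≈ -407.39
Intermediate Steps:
-407 + (-6*(4 + X(-3))/(-15) + 66/F) = -407 + (-6*(4 - 4)/(-15) + 66/(-170)) = -407 + (-6*0*(-1/15) + 66*(-1/170)) = -407 + (0*(-1/15) - 33/85) = -407 + (0 - 33/85) = -407 - 33/85 = -34628/85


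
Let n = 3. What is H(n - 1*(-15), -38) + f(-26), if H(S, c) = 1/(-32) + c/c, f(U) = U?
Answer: -801/32 ≈ -25.031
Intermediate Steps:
H(S, c) = 31/32 (H(S, c) = 1*(-1/32) + 1 = -1/32 + 1 = 31/32)
H(n - 1*(-15), -38) + f(-26) = 31/32 - 26 = -801/32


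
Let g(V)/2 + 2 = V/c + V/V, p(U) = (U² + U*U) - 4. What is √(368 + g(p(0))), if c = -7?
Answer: √17990/7 ≈ 19.161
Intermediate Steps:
p(U) = -4 + 2*U² (p(U) = (U² + U²) - 4 = 2*U² - 4 = -4 + 2*U²)
g(V) = -2 - 2*V/7 (g(V) = -4 + 2*(V/(-7) + V/V) = -4 + 2*(V*(-⅐) + 1) = -4 + 2*(-V/7 + 1) = -4 + 2*(1 - V/7) = -4 + (2 - 2*V/7) = -2 - 2*V/7)
√(368 + g(p(0))) = √(368 + (-2 - 2*(-4 + 2*0²)/7)) = √(368 + (-2 - 2*(-4 + 2*0)/7)) = √(368 + (-2 - 2*(-4 + 0)/7)) = √(368 + (-2 - 2/7*(-4))) = √(368 + (-2 + 8/7)) = √(368 - 6/7) = √(2570/7) = √17990/7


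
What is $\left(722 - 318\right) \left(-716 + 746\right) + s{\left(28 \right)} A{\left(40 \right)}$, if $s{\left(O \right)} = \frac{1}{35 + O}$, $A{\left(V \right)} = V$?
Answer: $\frac{763600}{63} \approx 12121.0$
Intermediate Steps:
$\left(722 - 318\right) \left(-716 + 746\right) + s{\left(28 \right)} A{\left(40 \right)} = \left(722 - 318\right) \left(-716 + 746\right) + \frac{1}{35 + 28} \cdot 40 = 404 \cdot 30 + \frac{1}{63} \cdot 40 = 12120 + \frac{1}{63} \cdot 40 = 12120 + \frac{40}{63} = \frac{763600}{63}$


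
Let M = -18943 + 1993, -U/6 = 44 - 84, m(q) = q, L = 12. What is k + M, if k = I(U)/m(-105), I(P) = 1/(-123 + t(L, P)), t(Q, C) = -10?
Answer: -236706749/13965 ≈ -16950.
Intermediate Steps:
U = 240 (U = -6*(44 - 84) = -6*(-40) = 240)
I(P) = -1/133 (I(P) = 1/(-123 - 10) = 1/(-133) = -1/133)
k = 1/13965 (k = -1/133/(-105) = -1/133*(-1/105) = 1/13965 ≈ 7.1608e-5)
M = -16950
k + M = 1/13965 - 16950 = -236706749/13965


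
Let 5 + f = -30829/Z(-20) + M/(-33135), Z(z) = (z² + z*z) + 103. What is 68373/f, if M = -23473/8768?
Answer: -221449591424320/126770236121 ≈ -1746.9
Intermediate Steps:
Z(z) = 103 + 2*z² (Z(z) = (z² + z²) + 103 = 2*z² + 103 = 103 + 2*z²)
M = -23473/8768 (M = -23473*1/8768 = -23473/8768 ≈ -2.6771)
f = -1140932125089/29149610560 (f = -5 + (-30829/(103 + 2*(-20)²) - 23473/8768/(-33135)) = -5 + (-30829/(103 + 2*400) - 23473/8768*(-1/33135)) = -5 + (-30829/(103 + 800) + 23473/290527680) = -5 + (-30829/903 + 23473/290527680) = -5 - 995184072289/29149610560 = -1140932125089/29149610560 ≈ -39.141)
68373/f = 68373/(-1140932125089/29149610560) = 68373*(-29149610560/1140932125089) = -221449591424320/126770236121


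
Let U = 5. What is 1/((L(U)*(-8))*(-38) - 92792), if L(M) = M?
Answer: -1/91272 ≈ -1.0956e-5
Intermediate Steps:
1/((L(U)*(-8))*(-38) - 92792) = 1/((5*(-8))*(-38) - 92792) = 1/(-40*(-38) - 92792) = 1/(1520 - 92792) = 1/(-91272) = -1/91272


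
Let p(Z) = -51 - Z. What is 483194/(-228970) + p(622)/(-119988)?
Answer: -28911692431/13736826180 ≈ -2.1047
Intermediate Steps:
483194/(-228970) + p(622)/(-119988) = 483194/(-228970) + (-51 - 1*622)/(-119988) = 483194*(-1/228970) + (-51 - 622)*(-1/119988) = -241597/114485 - 673*(-1/119988) = -241597/114485 + 673/119988 = -28911692431/13736826180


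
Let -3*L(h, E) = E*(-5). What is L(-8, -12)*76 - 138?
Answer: -1658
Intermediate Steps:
L(h, E) = 5*E/3 (L(h, E) = -E*(-5)/3 = -(-5)*E/3 = 5*E/3)
L(-8, -12)*76 - 138 = ((5/3)*(-12))*76 - 138 = -20*76 - 138 = -1520 - 138 = -1658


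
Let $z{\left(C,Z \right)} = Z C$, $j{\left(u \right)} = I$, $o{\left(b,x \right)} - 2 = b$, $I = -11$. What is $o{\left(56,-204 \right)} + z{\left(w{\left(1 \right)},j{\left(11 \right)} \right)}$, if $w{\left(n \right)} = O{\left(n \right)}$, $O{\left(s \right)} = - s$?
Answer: $69$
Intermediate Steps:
$o{\left(b,x \right)} = 2 + b$
$j{\left(u \right)} = -11$
$w{\left(n \right)} = - n$
$z{\left(C,Z \right)} = C Z$
$o{\left(56,-204 \right)} + z{\left(w{\left(1 \right)},j{\left(11 \right)} \right)} = \left(2 + 56\right) + \left(-1\right) 1 \left(-11\right) = 58 - -11 = 58 + 11 = 69$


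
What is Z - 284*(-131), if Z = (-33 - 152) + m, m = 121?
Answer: 37140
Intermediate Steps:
Z = -64 (Z = (-33 - 152) + 121 = -185 + 121 = -64)
Z - 284*(-131) = -64 - 284*(-131) = -64 + 37204 = 37140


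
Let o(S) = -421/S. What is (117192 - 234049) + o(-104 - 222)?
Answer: -38094961/326 ≈ -1.1686e+5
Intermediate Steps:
(117192 - 234049) + o(-104 - 222) = (117192 - 234049) - 421/(-104 - 222) = -116857 - 421/(-326) = -116857 - 421*(-1/326) = -116857 + 421/326 = -38094961/326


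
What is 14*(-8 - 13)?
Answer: -294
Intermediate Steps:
14*(-8 - 13) = 14*(-21) = -294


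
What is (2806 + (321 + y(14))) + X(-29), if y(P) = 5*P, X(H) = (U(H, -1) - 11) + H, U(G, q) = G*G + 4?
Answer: 4002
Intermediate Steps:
U(G, q) = 4 + G**2 (U(G, q) = G**2 + 4 = 4 + G**2)
X(H) = -7 + H + H**2 (X(H) = ((4 + H**2) - 11) + H = (-7 + H**2) + H = -7 + H + H**2)
(2806 + (321 + y(14))) + X(-29) = (2806 + (321 + 5*14)) + (-7 - 29 + (-29)**2) = (2806 + (321 + 70)) + (-7 - 29 + 841) = (2806 + 391) + 805 = 3197 + 805 = 4002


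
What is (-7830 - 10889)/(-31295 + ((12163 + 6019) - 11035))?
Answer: 18719/24148 ≈ 0.77518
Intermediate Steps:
(-7830 - 10889)/(-31295 + ((12163 + 6019) - 11035)) = -18719/(-31295 + (18182 - 11035)) = -18719/(-31295 + 7147) = -18719/(-24148) = -18719*(-1/24148) = 18719/24148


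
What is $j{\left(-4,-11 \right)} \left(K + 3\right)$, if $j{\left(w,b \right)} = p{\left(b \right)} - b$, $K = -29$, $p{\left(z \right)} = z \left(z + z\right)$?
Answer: $-6578$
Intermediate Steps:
$p{\left(z \right)} = 2 z^{2}$ ($p{\left(z \right)} = z 2 z = 2 z^{2}$)
$j{\left(w,b \right)} = - b + 2 b^{2}$ ($j{\left(w,b \right)} = 2 b^{2} - b = - b + 2 b^{2}$)
$j{\left(-4,-11 \right)} \left(K + 3\right) = - 11 \left(-1 + 2 \left(-11\right)\right) \left(-29 + 3\right) = - 11 \left(-1 - 22\right) \left(-26\right) = \left(-11\right) \left(-23\right) \left(-26\right) = 253 \left(-26\right) = -6578$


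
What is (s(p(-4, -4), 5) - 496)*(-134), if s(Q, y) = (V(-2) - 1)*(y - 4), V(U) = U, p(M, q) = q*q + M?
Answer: 66866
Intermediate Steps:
p(M, q) = M + q² (p(M, q) = q² + M = M + q²)
s(Q, y) = 12 - 3*y (s(Q, y) = (-2 - 1)*(y - 4) = -3*(-4 + y) = 12 - 3*y)
(s(p(-4, -4), 5) - 496)*(-134) = ((12 - 3*5) - 496)*(-134) = ((12 - 15) - 496)*(-134) = (-3 - 496)*(-134) = -499*(-134) = 66866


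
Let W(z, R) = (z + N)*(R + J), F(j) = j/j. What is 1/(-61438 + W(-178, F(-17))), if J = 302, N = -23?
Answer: -1/122341 ≈ -8.1739e-6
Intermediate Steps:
F(j) = 1
W(z, R) = (-23 + z)*(302 + R) (W(z, R) = (z - 23)*(R + 302) = (-23 + z)*(302 + R))
1/(-61438 + W(-178, F(-17))) = 1/(-61438 + (-6946 - 23*1 + 302*(-178) + 1*(-178))) = 1/(-61438 + (-6946 - 23 - 53756 - 178)) = 1/(-61438 - 60903) = 1/(-122341) = -1/122341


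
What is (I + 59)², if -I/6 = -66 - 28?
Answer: 388129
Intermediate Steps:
I = 564 (I = -6*(-66 - 28) = -6*(-94) = 564)
(I + 59)² = (564 + 59)² = 623² = 388129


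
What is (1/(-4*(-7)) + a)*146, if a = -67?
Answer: -136875/14 ≈ -9776.8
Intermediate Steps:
(1/(-4*(-7)) + a)*146 = (1/(-4*(-7)) - 67)*146 = (1/28 - 67)*146 = -1875/28*146 = -136875/14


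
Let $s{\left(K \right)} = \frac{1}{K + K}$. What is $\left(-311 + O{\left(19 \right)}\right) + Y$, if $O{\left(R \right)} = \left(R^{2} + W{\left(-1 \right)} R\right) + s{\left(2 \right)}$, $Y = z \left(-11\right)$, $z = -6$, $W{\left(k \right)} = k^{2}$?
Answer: $\frac{541}{4} \approx 135.25$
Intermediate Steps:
$s{\left(K \right)} = \frac{1}{2 K}$
$Y = 66$ ($Y = \left(-6\right) \left(-11\right) = 66$)
$O{\left(R \right)} = \frac{1}{4} + R + R^{2}$ ($O{\left(R \right)} = \left(R^{2} + \left(-1\right)^{2} R\right) + \frac{1}{2 \cdot 2} = \left(R^{2} + 1 R\right) + \frac{1}{2} \cdot \frac{1}{2} = \left(R^{2} + R\right) + \frac{1}{4} = \left(R + R^{2}\right) + \frac{1}{4} = \frac{1}{4} + R + R^{2}$)
$\left(-311 + O{\left(19 \right)}\right) + Y = \left(-311 + \left(\frac{1}{4} + 19 + 19^{2}\right)\right) + 66 = \left(-311 + \left(\frac{1}{4} + 19 + 361\right)\right) + 66 = \left(-311 + \frac{1521}{4}\right) + 66 = \frac{277}{4} + 66 = \frac{541}{4}$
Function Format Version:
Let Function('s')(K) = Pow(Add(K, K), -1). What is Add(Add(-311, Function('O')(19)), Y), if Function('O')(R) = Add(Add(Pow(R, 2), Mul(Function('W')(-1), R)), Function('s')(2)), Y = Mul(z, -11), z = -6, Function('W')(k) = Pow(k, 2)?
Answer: Rational(541, 4) ≈ 135.25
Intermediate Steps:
Function('s')(K) = Mul(Rational(1, 2), Pow(K, -1)) (Function('s')(K) = Pow(Mul(2, K), -1) = Mul(Rational(1, 2), Pow(K, -1)))
Y = 66 (Y = Mul(-6, -11) = 66)
Function('O')(R) = Add(Rational(1, 4), R, Pow(R, 2)) (Function('O')(R) = Add(Add(Pow(R, 2), Mul(Pow(-1, 2), R)), Mul(Rational(1, 2), Pow(2, -1))) = Add(Add(Pow(R, 2), Mul(1, R)), Mul(Rational(1, 2), Rational(1, 2))) = Add(Add(Pow(R, 2), R), Rational(1, 4)) = Add(Add(R, Pow(R, 2)), Rational(1, 4)) = Add(Rational(1, 4), R, Pow(R, 2)))
Add(Add(-311, Function('O')(19)), Y) = Add(Add(-311, Add(Rational(1, 4), 19, Pow(19, 2))), 66) = Add(Add(-311, Add(Rational(1, 4), 19, 361)), 66) = Add(Add(-311, Rational(1521, 4)), 66) = Add(Rational(277, 4), 66) = Rational(541, 4)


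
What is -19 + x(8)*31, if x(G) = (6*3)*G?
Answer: 4445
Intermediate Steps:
x(G) = 18*G
-19 + x(8)*31 = -19 + (18*8)*31 = -19 + 144*31 = -19 + 4464 = 4445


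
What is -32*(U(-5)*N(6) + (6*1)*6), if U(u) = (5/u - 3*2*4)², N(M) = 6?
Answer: -121152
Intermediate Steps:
U(u) = (-24 + 5/u)² (U(u) = (5/u - 6*4)² = (5/u - 24)² = (-24 + 5/u)²)
-32*(U(-5)*N(6) + (6*1)*6) = -32*(((-5 + 24*(-5))²/(-5)²)*6 + (6*1)*6) = -32*(((-5 - 120)²/25)*6 + 6*6) = -32*(((1/25)*(-125)²)*6 + 36) = -32*(((1/25)*15625)*6 + 36) = -32*(625*6 + 36) = -32*(3750 + 36) = -32*3786 = -121152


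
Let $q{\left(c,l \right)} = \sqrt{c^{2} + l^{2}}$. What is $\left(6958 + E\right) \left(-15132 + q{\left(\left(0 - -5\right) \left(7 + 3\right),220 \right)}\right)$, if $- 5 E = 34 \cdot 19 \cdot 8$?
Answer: $- \frac{448240104}{5} + 59244 \sqrt{509} \approx -8.8311 \cdot 10^{7}$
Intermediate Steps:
$E = - \frac{5168}{5}$ ($E = - \frac{34 \cdot 19 \cdot 8}{5} = - \frac{646 \cdot 8}{5} = \left(- \frac{1}{5}\right) 5168 = - \frac{5168}{5} \approx -1033.6$)
$\left(6958 + E\right) \left(-15132 + q{\left(\left(0 - -5\right) \left(7 + 3\right),220 \right)}\right) = \left(6958 - \frac{5168}{5}\right) \left(-15132 + \sqrt{\left(\left(0 - -5\right) \left(7 + 3\right)\right)^{2} + 220^{2}}\right) = \frac{29622 \left(-15132 + \sqrt{\left(\left(0 + 5\right) 10\right)^{2} + 48400}\right)}{5} = \frac{29622 \left(-15132 + \sqrt{\left(5 \cdot 10\right)^{2} + 48400}\right)}{5} = \frac{29622 \left(-15132 + \sqrt{50^{2} + 48400}\right)}{5} = \frac{29622 \left(-15132 + \sqrt{2500 + 48400}\right)}{5} = \frac{29622 \left(-15132 + \sqrt{50900}\right)}{5} = \frac{29622 \left(-15132 + 10 \sqrt{509}\right)}{5} = - \frac{448240104}{5} + 59244 \sqrt{509}$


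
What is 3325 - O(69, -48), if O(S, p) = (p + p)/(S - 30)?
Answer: 43257/13 ≈ 3327.5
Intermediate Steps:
O(S, p) = 2*p/(-30 + S) (O(S, p) = (2*p)/(-30 + S) = 2*p/(-30 + S))
3325 - O(69, -48) = 3325 - 2*(-48)/(-30 + 69) = 3325 - 2*(-48)/39 = 3325 - 1*(-32/13) = 3325 + 32/13 = 43257/13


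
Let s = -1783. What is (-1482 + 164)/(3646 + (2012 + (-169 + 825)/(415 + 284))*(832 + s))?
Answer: 153547/222591715 ≈ 0.00068981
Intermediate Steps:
(-1482 + 164)/(3646 + (2012 + (-169 + 825)/(415 + 284))*(832 + s)) = (-1482 + 164)/(3646 + (2012 + (-169 + 825)/(415 + 284))*(832 - 1783)) = -1318/(3646 + (2012 + 656/699)*(-951)) = -1318/(3646 + (1407044/699)*(-951)) = -1318/(3646 - 446032948/233) = -1318/(-445183430/233) = -1318*(-233/445183430) = 153547/222591715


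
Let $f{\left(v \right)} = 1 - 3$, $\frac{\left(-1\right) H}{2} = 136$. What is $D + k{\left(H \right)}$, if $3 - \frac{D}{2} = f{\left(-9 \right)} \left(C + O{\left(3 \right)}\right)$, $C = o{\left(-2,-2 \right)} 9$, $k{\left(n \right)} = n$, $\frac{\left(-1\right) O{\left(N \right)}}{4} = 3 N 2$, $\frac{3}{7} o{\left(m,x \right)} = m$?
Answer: $-722$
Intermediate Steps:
$H = -272$ ($H = \left(-2\right) 136 = -272$)
$o{\left(m,x \right)} = \frac{7 m}{3}$
$O{\left(N \right)} = - 24 N$ ($O{\left(N \right)} = - 4 \cdot 3 N 2 = - 4 \cdot 6 N = - 24 N$)
$f{\left(v \right)} = -2$
$C = -42$ ($C = \frac{7}{3} \left(-2\right) 9 = \left(- \frac{14}{3}\right) 9 = -42$)
$D = -450$ ($D = 6 - 2 \left(- 2 \left(-42 - 72\right)\right) = 6 - 2 \left(\left(-2\right) \left(-114\right)\right) = 6 - 456 = -450$)
$D + k{\left(H \right)} = -450 - 272 = -722$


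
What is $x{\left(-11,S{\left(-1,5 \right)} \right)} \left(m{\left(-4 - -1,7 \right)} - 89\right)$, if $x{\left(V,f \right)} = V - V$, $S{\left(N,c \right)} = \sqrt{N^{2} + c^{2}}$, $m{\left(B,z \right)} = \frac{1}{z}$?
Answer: $0$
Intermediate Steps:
$x{\left(V,f \right)} = 0$
$x{\left(-11,S{\left(-1,5 \right)} \right)} \left(m{\left(-4 - -1,7 \right)} - 89\right) = 0 \left(\frac{1}{7} - 89\right) = 0 \left(- \frac{622}{7}\right) = 0$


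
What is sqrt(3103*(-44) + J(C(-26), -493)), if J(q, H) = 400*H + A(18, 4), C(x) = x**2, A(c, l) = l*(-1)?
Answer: 2*I*sqrt(83434) ≈ 577.7*I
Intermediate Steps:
A(c, l) = -l
J(q, H) = -4 + 400*H (J(q, H) = 400*H - 1*4 = 400*H - 4 = -4 + 400*H)
sqrt(3103*(-44) + J(C(-26), -493)) = sqrt(3103*(-44) + (-4 + 400*(-493))) = sqrt(-136532 + (-4 - 197200)) = sqrt(-136532 - 197204) = sqrt(-333736) = 2*I*sqrt(83434)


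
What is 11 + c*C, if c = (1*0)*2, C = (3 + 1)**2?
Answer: 11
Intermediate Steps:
C = 16 (C = 4**2 = 16)
c = 0 (c = 0*2 = 0)
11 + c*C = 11 + 0*16 = 11 + 0 = 11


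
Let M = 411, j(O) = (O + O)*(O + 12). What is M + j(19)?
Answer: 1589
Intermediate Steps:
j(O) = 2*O*(12 + O) (j(O) = (2*O)*(12 + O) = 2*O*(12 + O))
M + j(19) = 411 + 2*19*(12 + 19) = 411 + 2*19*31 = 411 + 1178 = 1589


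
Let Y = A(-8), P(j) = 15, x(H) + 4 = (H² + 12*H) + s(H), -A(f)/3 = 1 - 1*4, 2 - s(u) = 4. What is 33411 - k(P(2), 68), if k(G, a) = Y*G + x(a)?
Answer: 27842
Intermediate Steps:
s(u) = -2 (s(u) = 2 - 1*4 = 2 - 4 = -2)
A(f) = 9 (A(f) = -3*(1 - 1*4) = -3*(1 - 4) = -3*(-3) = 9)
x(H) = -6 + H² + 12*H (x(H) = -4 + ((H² + 12*H) - 2) = -4 + (-2 + H² + 12*H) = -6 + H² + 12*H)
Y = 9
k(G, a) = -6 + a² + 9*G + 12*a (k(G, a) = 9*G + (-6 + a² + 12*a) = -6 + a² + 9*G + 12*a)
33411 - k(P(2), 68) = 33411 - (-6 + 68² + 9*15 + 12*68) = 33411 - (-6 + 4624 + 135 + 816) = 33411 - 1*5569 = 33411 - 5569 = 27842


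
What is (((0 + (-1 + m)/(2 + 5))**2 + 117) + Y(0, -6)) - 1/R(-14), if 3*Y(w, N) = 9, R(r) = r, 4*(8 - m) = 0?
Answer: 1695/14 ≈ 121.07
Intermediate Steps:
m = 8 (m = 8 - 1/4*0 = 8 + 0 = 8)
Y(w, N) = 3 (Y(w, N) = (1/3)*9 = 3)
(((0 + (-1 + m)/(2 + 5))**2 + 117) + Y(0, -6)) - 1/R(-14) = (((0 + (-1 + 8)/(2 + 5))**2 + 117) + 3) - 1/(-14) = (((0 + 7/7)**2 + 117) + 3) - 1*(-1/14) = (((0 + 7*(1/7))**2 + 117) + 3) + 1/14 = (((0 + 1)**2 + 117) + 3) + 1/14 = ((1**2 + 117) + 3) + 1/14 = ((1 + 117) + 3) + 1/14 = (118 + 3) + 1/14 = 121 + 1/14 = 1695/14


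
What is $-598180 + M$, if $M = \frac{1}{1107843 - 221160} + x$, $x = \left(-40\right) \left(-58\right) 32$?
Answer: $- \frac{464568691019}{886683} \approx -5.2394 \cdot 10^{5}$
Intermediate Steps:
$x = 74240$ ($x = 2320 \cdot 32 = 74240$)
$M = \frac{65827345921}{886683}$ ($M = \frac{1}{1107843 - 221160} + 74240 = \frac{1}{886683} + 74240 = \frac{65827345921}{886683} \approx 74240.0$)
$-598180 + M = -598180 + \frac{65827345921}{886683} = - \frac{464568691019}{886683}$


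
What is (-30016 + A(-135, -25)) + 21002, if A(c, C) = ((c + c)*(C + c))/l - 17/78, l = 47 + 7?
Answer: -640709/78 ≈ -8214.2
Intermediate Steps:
l = 54
A(c, C) = -17/78 + c*(C + c)/27 (A(c, C) = ((c + c)*(C + c))/54 - 17/78 = ((2*c)*(C + c))*(1/54) - 17*1/78 = (2*c*(C + c))*(1/54) - 17/78 = c*(C + c)/27 - 17/78 = -17/78 + c*(C + c)/27)
(-30016 + A(-135, -25)) + 21002 = (-30016 + (-17/78 + (1/27)*(-135)**2 + (1/27)*(-25)*(-135))) + 21002 = (-30016 + (-17/78 + (1/27)*18225 + 125)) + 21002 = (-30016 + (-17/78 + 675 + 125)) + 21002 = (-30016 + 62383/78) + 21002 = -2278865/78 + 21002 = -640709/78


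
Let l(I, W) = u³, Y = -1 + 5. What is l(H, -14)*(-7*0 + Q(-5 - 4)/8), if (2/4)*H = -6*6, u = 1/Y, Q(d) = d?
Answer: -9/512 ≈ -0.017578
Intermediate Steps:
Y = 4
u = ¼ (u = 1/4 = ¼ ≈ 0.25000)
H = -72 (H = 2*(-6*6) = 2*(-36) = -72)
l(I, W) = 1/64 (l(I, W) = (¼)³ = 1/64)
l(H, -14)*(-7*0 + Q(-5 - 4)/8) = (-7*0 + (-5 - 4)/8)/64 = (0 - 9*⅛)/64 = (0 - 9/8)/64 = (1/64)*(-9/8) = -9/512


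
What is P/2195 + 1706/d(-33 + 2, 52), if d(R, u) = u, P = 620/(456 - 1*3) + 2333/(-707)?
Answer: 599638521551/18277865970 ≈ 32.807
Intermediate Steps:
P = -618509/320271 (P = 620/(456 - 3) + 2333*(-1/707) = 620/453 - 2333/707 = -618509/320271 ≈ -1.9312)
P/2195 + 1706/d(-33 + 2, 52) = -618509/320271/2195 + 1706/52 = -618509/320271*1/2195 + 1706*(1/52) = -618509/702994845 + 853/26 = 599638521551/18277865970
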